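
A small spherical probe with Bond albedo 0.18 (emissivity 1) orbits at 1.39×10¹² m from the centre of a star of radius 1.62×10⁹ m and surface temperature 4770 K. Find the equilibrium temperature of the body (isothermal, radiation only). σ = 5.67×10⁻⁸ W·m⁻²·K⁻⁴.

The star's surface emits σT_*⁴; at distance d the flux is S = σT_*⁴(R_*/d)².
S = 5.67×10⁻⁸·(4770)⁴·(1.62×10⁹/1.39×10¹²)² = 39.87 W/m².
For an isothermal sphere T⁴ = (1−a)S/(4σ) = 1.442×10⁸ K⁴.

T ≈ 110 K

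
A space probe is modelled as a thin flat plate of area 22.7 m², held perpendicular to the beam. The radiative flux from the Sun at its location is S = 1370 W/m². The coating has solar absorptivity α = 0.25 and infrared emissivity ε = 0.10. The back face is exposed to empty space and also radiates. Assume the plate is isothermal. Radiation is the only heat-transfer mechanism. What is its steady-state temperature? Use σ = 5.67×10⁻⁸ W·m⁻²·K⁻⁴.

T ≈ 417 K

At equilibrium, absorbed power = emitted power.
Absorbing cross-section = A = 22.70 m²; emitting surface = 2A = 45.40 m² (ratio 2).
αS·A_cross = εσ·A_surf·T⁴  ⇒  T⁴ = αS/(ε·2σ).
T⁴ = 0.250·1370/(0.10·2·5.67×10⁻⁸) = 3.020×10¹⁰ K⁴.
T = (3.020×10¹⁰)^(1/4).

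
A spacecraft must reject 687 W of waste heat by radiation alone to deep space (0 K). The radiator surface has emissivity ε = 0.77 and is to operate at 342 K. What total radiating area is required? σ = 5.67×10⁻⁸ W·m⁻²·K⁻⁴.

P = εσA T⁴ ⇒ A = P/(εσT⁴).
T⁴ = 1.368×10¹⁰ K⁴.
A = 687/(0.77 × 5.67×10⁻⁸ × 1.368×10¹⁰).

A ≈ 1.15 m²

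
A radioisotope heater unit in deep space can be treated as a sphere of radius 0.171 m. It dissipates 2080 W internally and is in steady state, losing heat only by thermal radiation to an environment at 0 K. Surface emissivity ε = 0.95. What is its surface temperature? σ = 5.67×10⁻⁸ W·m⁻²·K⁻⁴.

T ≈ 569 K

Steady state: internal power = radiated power, P = εσA T⁴.
Radiating area A = 4πr² = 0.3675 m².
T⁴ = P/(εσA) = 2080/(0.95·5.67×10⁻⁸·0.3675) = 1.051×10¹¹ K⁴.
T = (1.051×10¹¹)^(1/4).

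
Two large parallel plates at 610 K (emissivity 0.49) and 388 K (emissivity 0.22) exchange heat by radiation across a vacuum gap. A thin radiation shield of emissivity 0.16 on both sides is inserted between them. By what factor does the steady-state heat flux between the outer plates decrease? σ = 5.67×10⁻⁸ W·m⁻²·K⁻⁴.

factor ≈ 3.06

Without shield: q₀ = σΔ(T⁴)/(1/ε₁+1/ε₂−1) with denominator 5.586.
With shield the two gaps are in series; the resistances add: (1/ε₁+1/ε_s−1)+(1/ε_s+1/ε₂−1) = 7.291+9.795 = 17.09.
Heat-flux ratio q₀/q = 17.09/5.586.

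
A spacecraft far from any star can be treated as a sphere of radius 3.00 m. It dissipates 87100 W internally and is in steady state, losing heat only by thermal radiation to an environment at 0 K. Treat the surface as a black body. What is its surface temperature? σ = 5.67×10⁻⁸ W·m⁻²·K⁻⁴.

Steady state: internal power = radiated power, P = εσA T⁴.
Radiating area A = 4πr² = 113.1 m².
T⁴ = P/(εσA) = 87100/(1.0·5.67×10⁻⁸·113.1) = 1.358×10¹⁰ K⁴.
T = (1.358×10¹⁰)^(1/4).

T ≈ 341 K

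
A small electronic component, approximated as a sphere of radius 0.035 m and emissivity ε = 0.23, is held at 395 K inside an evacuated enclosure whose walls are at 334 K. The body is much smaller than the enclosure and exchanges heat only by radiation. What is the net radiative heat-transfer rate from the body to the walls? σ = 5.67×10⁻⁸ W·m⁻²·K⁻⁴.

P_net ≈ 2.39 W

For a small grey body in a large enclosure: P_net = εσA(T_body⁴ − T_wall⁴).
A = 4πr² = 0.01539 m²; T_body⁴ − T_wall⁴ = 2.434×10¹⁰ − 1.244×10¹⁰ = 1.190×10¹⁰ K⁴.
|P_net| = 0.23·5.67×10⁻⁸·0.01539·1.190×10¹⁰.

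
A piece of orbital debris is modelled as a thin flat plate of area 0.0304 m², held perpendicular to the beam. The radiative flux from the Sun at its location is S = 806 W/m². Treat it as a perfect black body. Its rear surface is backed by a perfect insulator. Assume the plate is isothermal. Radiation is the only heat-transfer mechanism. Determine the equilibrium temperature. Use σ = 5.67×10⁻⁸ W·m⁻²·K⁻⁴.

T ≈ 345 K

At equilibrium, absorbed power = emitted power.
Absorbing cross-section = A = 0.03040 m²; emitting surface = A = 0.03040 m² (ratio 1).
S·A_cross = εσ·A_surf·T⁴  ⇒  T⁴ = S/(1σ).
T⁴ = 1.00·806/(1·5.67×10⁻⁸) = 1.422×10¹⁰ K⁴.
T = (1.422×10¹⁰)^(1/4).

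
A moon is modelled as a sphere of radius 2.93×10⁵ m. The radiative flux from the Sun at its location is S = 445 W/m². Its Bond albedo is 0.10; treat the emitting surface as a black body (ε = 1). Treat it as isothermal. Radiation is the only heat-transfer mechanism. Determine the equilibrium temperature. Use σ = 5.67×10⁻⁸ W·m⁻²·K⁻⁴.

At equilibrium, absorbed power = emitted power.
Absorbing cross-section = πr² = 2.697×10¹¹ m²; emitting surface = 4πr² = 1.079×10¹² m² (ratio 4).
(1−a)S·A_cross = εσ·A_surf·T⁴  ⇒  T⁴ = (1−a)S/(4σ).
T⁴ = 0.900·445/(4·5.67×10⁻⁸) = 1.766×10⁹ K⁴.
T = (1.766×10⁹)^(1/4).

T ≈ 205 K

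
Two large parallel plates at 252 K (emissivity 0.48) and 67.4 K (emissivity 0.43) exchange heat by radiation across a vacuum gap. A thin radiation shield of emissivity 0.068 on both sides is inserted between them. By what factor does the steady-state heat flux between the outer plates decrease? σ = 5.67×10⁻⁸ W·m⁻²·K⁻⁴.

factor ≈ 9.33

Without shield: q₀ = σΔ(T⁴)/(1/ε₁+1/ε₂−1) with denominator 3.409.
With shield the two gaps are in series; the resistances add: (1/ε₁+1/ε_s−1)+(1/ε_s+1/ε₂−1) = 15.79+16.03 = 31.82.
Heat-flux ratio q₀/q = 31.82/3.409.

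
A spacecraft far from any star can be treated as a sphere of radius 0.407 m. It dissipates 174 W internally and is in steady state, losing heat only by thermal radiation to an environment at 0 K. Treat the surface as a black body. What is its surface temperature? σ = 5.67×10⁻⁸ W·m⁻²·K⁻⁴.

T ≈ 196 K

Steady state: internal power = radiated power, P = εσA T⁴.
Radiating area A = 4πr² = 2.082 m².
T⁴ = P/(εσA) = 174/(1.0·5.67×10⁻⁸·2.082) = 1.474×10⁹ K⁴.
T = (1.474×10⁹)^(1/4).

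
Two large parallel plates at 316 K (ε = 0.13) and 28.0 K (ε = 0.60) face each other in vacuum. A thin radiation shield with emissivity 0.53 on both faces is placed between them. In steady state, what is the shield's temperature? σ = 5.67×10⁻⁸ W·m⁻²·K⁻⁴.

In steady state the net flux on the hot side equals that on the cold side.
σ(T₁⁴−T_s⁴)/D₁ = σ(T_s⁴−T₂⁴)/D₂, with D₁ = 1/ε₁+1/ε_s−1 = 8.579, D₂ = 1/ε_s+1/ε₂−1 = 2.553.
Solve for T_s⁴: T_s⁴ = (D₂·T₁⁴ + D₁·T₂⁴)/(D₁+D₂) = 2.288×10⁹ K⁴.

T_s ≈ 219 K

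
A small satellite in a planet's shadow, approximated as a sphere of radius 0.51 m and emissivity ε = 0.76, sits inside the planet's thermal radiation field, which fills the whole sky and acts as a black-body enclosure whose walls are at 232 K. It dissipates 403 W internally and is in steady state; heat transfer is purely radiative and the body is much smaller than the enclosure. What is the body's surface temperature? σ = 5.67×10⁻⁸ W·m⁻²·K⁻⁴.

For a small grey body in a large enclosure, net radiated power = εσA(T⁴ − T_w⁴).
Steady state: P = εσA(T⁴ − T_w⁴) with A = 4πr² = 3.269 m².
T⁴ = P/(εσA) + T_w⁴ = 403/(0.76·5.67×10⁻⁸·3.269) + (232)⁴
    = 2.861×10⁹ + 2.897×10⁹ = 5.758×10⁹ K⁴.

T ≈ 275 K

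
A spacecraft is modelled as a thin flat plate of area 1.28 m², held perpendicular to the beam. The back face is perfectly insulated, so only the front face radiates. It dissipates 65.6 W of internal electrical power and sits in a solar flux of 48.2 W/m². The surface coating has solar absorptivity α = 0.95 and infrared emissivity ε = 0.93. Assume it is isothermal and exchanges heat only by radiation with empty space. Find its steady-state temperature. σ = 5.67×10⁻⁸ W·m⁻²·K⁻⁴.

At steady state, absorbed solar power + internal power = radiated power.
Absorbed: α·S·A_cross = 0.95·48.2·1.280 = 58.61 W (cross-section A).
Total input = 58.61 + 65.6 = 124.2 W.
Radiated: εσ·A_surf·T⁴ with A_surf = A = 1.280 m².
T⁴ = 124.2/(0.93·5.67×10⁻⁸·1.280) = 1.840×10⁹ K⁴.

T ≈ 207 K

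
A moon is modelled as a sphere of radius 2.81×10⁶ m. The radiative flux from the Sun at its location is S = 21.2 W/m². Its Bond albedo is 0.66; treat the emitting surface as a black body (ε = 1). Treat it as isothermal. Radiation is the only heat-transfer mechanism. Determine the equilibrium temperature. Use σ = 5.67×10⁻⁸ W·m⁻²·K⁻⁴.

At equilibrium, absorbed power = emitted power.
Absorbing cross-section = πr² = 2.481×10¹³ m²; emitting surface = 4πr² = 9.923×10¹³ m² (ratio 4).
(1−a)S·A_cross = εσ·A_surf·T⁴  ⇒  T⁴ = (1−a)S/(4σ).
T⁴ = 0.340·21.2/(4·5.67×10⁻⁸) = 3.178×10⁷ K⁴.
T = (3.178×10⁷)^(1/4).

T ≈ 75.1 K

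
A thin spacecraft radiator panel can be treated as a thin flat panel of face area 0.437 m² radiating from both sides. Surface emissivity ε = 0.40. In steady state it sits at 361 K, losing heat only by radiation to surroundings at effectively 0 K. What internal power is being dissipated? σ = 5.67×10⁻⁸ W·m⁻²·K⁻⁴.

Steady state: P = εσA T⁴.
A = 2·0.437 = 0.8740 m²; T⁴ = (361)⁴ = 1.698×10¹⁰ K⁴.
P = 0.40 × 5.67×10⁻⁸ × 0.8740 × 1.698×10¹⁰.

P ≈ 337 W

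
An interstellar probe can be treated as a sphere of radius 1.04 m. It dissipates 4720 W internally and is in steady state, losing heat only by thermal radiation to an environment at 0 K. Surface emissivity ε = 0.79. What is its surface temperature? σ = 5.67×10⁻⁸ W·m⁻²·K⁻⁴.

Steady state: internal power = radiated power, P = εσA T⁴.
Radiating area A = 4πr² = 13.59 m².
T⁴ = P/(εσA) = 4720/(0.79·5.67×10⁻⁸·13.59) = 7.753×10⁹ K⁴.
T = (7.753×10⁹)^(1/4).

T ≈ 297 K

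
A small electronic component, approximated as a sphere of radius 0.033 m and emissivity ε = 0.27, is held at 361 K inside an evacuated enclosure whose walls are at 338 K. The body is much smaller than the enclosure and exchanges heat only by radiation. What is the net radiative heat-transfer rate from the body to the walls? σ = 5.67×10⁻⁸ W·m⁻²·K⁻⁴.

For a small grey body in a large enclosure: P_net = εσA(T_body⁴ − T_wall⁴).
A = 4πr² = 0.01368 m²; T_body⁴ − T_wall⁴ = 1.698×10¹⁰ − 1.305×10¹⁰ = 3.932×10⁹ K⁴.
|P_net| = 0.27·5.67×10⁻⁸·0.01368·3.932×10⁹.

P_net ≈ 0.824 W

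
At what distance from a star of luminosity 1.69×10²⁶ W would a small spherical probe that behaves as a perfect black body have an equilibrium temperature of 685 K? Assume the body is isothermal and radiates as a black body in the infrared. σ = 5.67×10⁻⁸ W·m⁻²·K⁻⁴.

d ≈ 1.64×10¹⁰ m

For an isothermal black-emitting sphere, (1−a)S·πr² = σ·4πr²·T⁴ ⇒ S = 4σT⁴/(1−a).
S = 4·5.67×10⁻⁸·(685)⁴/1.00 = 49940 W/m².
Flux falls as S = L/(4πd²), so d = √(L/(4πS)) = √(1.69×10²⁶/(4π·49940)).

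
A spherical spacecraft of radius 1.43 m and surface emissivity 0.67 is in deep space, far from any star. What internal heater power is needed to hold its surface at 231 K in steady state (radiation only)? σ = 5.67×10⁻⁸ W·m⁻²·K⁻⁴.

P ≈ 2780 W

P = εσ·4πr²·T⁴.
4πr² = 25.70 m²; T⁴ = 2.847×10⁹ K⁴.
P = 0.67·5.67×10⁻⁸·25.70·2.847×10⁹.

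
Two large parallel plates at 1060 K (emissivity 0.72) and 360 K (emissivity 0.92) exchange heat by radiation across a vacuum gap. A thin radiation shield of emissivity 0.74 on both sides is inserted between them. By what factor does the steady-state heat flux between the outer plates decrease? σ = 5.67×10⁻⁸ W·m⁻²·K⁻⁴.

factor ≈ 2.15

Without shield: q₀ = σΔ(T⁴)/(1/ε₁+1/ε₂−1) with denominator 1.476.
With shield the two gaps are in series; the resistances add: (1/ε₁+1/ε_s−1)+(1/ε_s+1/ε₂−1) = 1.740+1.438 = 3.179.
Heat-flux ratio q₀/q = 3.179/1.476.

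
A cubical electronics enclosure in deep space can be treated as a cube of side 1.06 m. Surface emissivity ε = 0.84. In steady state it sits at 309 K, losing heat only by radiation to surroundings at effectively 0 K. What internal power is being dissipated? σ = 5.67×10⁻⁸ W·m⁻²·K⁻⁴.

Steady state: P = εσA T⁴.
A = 6L² = 6.742 m²; T⁴ = (309)⁴ = 9.117×10⁹ K⁴.
P = 0.84 × 5.67×10⁻⁸ × 6.742 × 9.117×10⁹.

P ≈ 2930 W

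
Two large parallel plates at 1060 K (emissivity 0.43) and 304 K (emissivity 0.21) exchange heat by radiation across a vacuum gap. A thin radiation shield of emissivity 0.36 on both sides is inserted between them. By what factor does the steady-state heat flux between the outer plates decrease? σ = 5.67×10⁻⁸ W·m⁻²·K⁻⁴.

factor ≈ 1.75

Without shield: q₀ = σΔ(T⁴)/(1/ε₁+1/ε₂−1) with denominator 6.087.
With shield the two gaps are in series; the resistances add: (1/ε₁+1/ε_s−1)+(1/ε_s+1/ε₂−1) = 4.103+6.540 = 10.64.
Heat-flux ratio q₀/q = 10.64/6.087.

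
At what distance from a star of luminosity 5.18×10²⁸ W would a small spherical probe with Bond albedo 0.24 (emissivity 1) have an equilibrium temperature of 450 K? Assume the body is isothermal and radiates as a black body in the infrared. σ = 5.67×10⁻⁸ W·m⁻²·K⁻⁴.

For an isothermal black-emitting sphere, (1−a)S·πr² = σ·4πr²·T⁴ ⇒ S = 4σT⁴/(1−a).
S = 4·5.67×10⁻⁸·(450)⁴/0.760 = 12240 W/m².
Flux falls as S = L/(4πd²), so d = √(L/(4πS)) = √(5.18×10²⁸/(4π·12240)).

d ≈ 5.80×10¹¹ m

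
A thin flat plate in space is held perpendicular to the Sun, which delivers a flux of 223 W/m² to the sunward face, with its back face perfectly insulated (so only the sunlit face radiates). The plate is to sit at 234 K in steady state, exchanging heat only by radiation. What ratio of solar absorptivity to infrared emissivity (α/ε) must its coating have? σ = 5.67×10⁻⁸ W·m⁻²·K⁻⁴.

Balance: αS·A = εσ·1A·T⁴ ⇒ α/ε = σT⁴/S.
α/ε = 5.67×10⁻⁸·(234)⁴/223 = 5.67×10⁻⁸·2.998×10⁹/223.

α/ε ≈ 0.762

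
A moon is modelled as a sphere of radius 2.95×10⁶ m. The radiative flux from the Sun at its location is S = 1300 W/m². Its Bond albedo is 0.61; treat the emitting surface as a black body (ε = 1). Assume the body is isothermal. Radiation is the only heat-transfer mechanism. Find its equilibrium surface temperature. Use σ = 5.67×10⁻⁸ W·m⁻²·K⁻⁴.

At equilibrium, absorbed power = emitted power.
Absorbing cross-section = πr² = 2.734×10¹³ m²; emitting surface = 4πr² = 1.094×10¹⁴ m² (ratio 4).
(1−a)S·A_cross = εσ·A_surf·T⁴  ⇒  T⁴ = (1−a)S/(4σ).
T⁴ = 0.390·1300/(4·5.67×10⁻⁸) = 2.235×10⁹ K⁴.
T = (2.235×10⁹)^(1/4).

T ≈ 217 K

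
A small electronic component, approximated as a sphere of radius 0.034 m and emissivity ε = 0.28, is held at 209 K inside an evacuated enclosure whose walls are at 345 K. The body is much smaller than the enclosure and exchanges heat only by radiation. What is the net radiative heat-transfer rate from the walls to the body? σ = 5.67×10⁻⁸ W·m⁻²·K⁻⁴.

P_net ≈ 2.83 W

For a small grey body in a large enclosure: P_net = εσA(T_body⁴ − T_wall⁴).
A = 4πr² = 0.01453 m²; T_body⁴ − T_wall⁴ = 1.908×10⁹ − 1.417×10¹⁰ = -1.226×10¹⁰ K⁴.
|P_net| = 0.28·5.67×10⁻⁸·0.01453·1.226×10¹⁰.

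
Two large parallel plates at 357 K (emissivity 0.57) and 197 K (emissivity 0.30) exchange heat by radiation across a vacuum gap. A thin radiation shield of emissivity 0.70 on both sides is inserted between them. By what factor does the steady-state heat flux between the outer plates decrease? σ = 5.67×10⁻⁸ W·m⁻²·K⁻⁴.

Without shield: q₀ = σΔ(T⁴)/(1/ε₁+1/ε₂−1) with denominator 4.088.
With shield the two gaps are in series; the resistances add: (1/ε₁+1/ε_s−1)+(1/ε_s+1/ε₂−1) = 2.183+3.762 = 5.945.
Heat-flux ratio q₀/q = 5.945/4.088.

factor ≈ 1.45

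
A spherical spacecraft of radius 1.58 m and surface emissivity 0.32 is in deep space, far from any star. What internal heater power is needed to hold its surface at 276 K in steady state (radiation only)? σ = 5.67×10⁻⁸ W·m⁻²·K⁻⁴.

P = εσ·4πr²·T⁴.
4πr² = 31.37 m²; T⁴ = 5.803×10⁹ K⁴.
P = 0.32·5.67×10⁻⁸·31.37·5.803×10⁹.

P ≈ 3300 W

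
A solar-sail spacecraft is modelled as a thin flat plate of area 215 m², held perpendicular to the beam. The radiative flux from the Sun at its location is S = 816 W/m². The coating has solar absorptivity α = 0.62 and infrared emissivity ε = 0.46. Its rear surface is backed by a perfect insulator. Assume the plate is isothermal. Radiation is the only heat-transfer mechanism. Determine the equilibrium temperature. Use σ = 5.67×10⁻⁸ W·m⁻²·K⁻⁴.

At equilibrium, absorbed power = emitted power.
Absorbing cross-section = A = 215.0 m²; emitting surface = A = 215.0 m² (ratio 1).
αS·A_cross = εσ·A_surf·T⁴  ⇒  T⁴ = αS/(ε·1σ).
T⁴ = 0.620·816/(0.46·1·5.67×10⁻⁸) = 1.940×10¹⁰ K⁴.
T = (1.940×10¹⁰)^(1/4).

T ≈ 373 K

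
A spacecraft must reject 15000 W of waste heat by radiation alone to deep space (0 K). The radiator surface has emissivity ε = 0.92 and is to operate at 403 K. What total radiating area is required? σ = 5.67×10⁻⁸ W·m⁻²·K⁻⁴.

A ≈ 10.9 m²

P = εσA T⁴ ⇒ A = P/(εσT⁴).
T⁴ = 2.638×10¹⁰ K⁴.
A = 15000/(0.92 × 5.67×10⁻⁸ × 2.638×10¹⁰).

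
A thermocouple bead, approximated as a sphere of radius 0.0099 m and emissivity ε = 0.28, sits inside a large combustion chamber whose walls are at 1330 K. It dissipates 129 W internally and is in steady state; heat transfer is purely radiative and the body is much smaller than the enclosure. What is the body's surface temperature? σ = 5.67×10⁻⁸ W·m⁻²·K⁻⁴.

T ≈ 1770 K

For a small grey body in a large enclosure, net radiated power = εσA(T⁴ − T_w⁴).
Steady state: P = εσA(T⁴ − T_w⁴) with A = 4πr² = 0.001232 m².
T⁴ = P/(εσA) + T_w⁴ = 129/(0.28·5.67×10⁻⁸·0.001232) + (1330)⁴
    = 6.597×10¹² + 3.129×10¹² = 9.726×10¹² K⁴.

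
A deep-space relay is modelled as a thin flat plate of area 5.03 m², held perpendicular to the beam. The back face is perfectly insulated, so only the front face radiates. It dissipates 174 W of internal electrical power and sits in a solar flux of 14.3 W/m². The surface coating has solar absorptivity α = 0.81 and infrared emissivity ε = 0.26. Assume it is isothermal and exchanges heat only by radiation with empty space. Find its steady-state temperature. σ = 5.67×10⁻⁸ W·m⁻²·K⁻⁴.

T ≈ 237 K

At steady state, absorbed solar power + internal power = radiated power.
Absorbed: α·S·A_cross = 0.81·14.3·5.030 = 58.26 W (cross-section A).
Total input = 58.26 + 174 = 232.3 W.
Radiated: εσ·A_surf·T⁴ with A_surf = A = 5.030 m².
T⁴ = 232.3/(0.26·5.67×10⁻⁸·5.030) = 3.132×10⁹ K⁴.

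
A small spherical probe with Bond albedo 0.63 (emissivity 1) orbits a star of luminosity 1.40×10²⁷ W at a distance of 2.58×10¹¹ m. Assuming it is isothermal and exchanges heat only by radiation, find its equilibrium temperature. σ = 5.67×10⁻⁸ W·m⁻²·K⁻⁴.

First find the stellar flux at distance d: S = L/(4πd²) = 1.40×10²⁷/(4π·(2.58×10¹¹)²) = 1674 W/m².
For an isothermal sphere, absorbed (1−a)S·πr² = emitted σ·4πr²·T⁴, so T⁴ = (1−a)S/(4σ).
T⁴ = 0.370·1674/(4·5.67×10⁻⁸) = 2.730×10⁹ K⁴.

T ≈ 229 K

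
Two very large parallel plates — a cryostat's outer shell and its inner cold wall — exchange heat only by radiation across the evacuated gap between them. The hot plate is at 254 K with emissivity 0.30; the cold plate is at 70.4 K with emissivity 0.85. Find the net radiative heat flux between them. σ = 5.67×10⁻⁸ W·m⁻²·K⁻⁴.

For two infinite grey parallel plates, q = σ(T₁⁴ − T₂⁴)/(1/ε₁ + 1/ε₂ − 1).
T₁⁴ − T₂⁴ = 4.162×10⁹ − 2.456×10⁷ = 4.138×10⁹ K⁴.
1/ε₁ + 1/ε₂ − 1 = 3.333 + 1.176 − 1 = 3.510.
q = 5.67×10⁻⁸ × 4.138×10⁹ / 3.510.

q ≈ 66.8 W/m²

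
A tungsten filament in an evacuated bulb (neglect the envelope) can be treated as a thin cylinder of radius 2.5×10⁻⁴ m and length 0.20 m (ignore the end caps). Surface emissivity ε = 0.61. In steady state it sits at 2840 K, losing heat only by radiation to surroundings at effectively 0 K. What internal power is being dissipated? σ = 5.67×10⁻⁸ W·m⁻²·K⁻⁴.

P ≈ 707 W

Steady state: P = εσA T⁴.
A = 2πrL = 3.142×10⁻⁴ m²; T⁴ = (2840)⁴ = 6.505×10¹³ K⁴.
P = 0.61 × 5.67×10⁻⁸ × 3.142×10⁻⁴ × 6.505×10¹³.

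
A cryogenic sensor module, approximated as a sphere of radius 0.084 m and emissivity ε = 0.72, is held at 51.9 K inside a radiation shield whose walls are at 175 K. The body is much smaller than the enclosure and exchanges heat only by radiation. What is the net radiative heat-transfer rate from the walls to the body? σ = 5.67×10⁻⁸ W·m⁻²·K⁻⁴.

P_net ≈ 3.37 W

For a small grey body in a large enclosure: P_net = εσA(T_body⁴ − T_wall⁴).
A = 4πr² = 0.08867 m²; T_body⁴ − T_wall⁴ = 7.256×10⁶ − 9.379×10⁸ = -9.306×10⁸ K⁴.
|P_net| = 0.72·5.67×10⁻⁸·0.08867·9.306×10⁸.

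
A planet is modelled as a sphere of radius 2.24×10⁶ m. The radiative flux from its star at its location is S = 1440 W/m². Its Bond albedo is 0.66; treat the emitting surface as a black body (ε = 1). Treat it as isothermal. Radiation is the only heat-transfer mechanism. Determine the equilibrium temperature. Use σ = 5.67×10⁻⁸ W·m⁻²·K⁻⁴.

At equilibrium, absorbed power = emitted power.
Absorbing cross-section = πr² = 1.576×10¹³ m²; emitting surface = 4πr² = 6.305×10¹³ m² (ratio 4).
(1−a)S·A_cross = εσ·A_surf·T⁴  ⇒  T⁴ = (1−a)S/(4σ).
T⁴ = 0.340·1440/(4·5.67×10⁻⁸) = 2.159×10⁹ K⁴.
T = (2.159×10⁹)^(1/4).

T ≈ 216 K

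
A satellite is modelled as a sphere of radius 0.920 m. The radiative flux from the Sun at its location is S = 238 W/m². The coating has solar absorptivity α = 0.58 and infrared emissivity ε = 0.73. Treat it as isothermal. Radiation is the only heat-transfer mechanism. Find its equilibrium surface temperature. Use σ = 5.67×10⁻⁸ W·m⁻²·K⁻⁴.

T ≈ 170 K

At equilibrium, absorbed power = emitted power.
Absorbing cross-section = πr² = 2.659 m²; emitting surface = 4πr² = 10.64 m² (ratio 4).
αS·A_cross = εσ·A_surf·T⁴  ⇒  T⁴ = αS/(ε·4σ).
T⁴ = 0.580·238/(0.73·4·5.67×10⁻⁸) = 8.338×10⁸ K⁴.
T = (8.338×10⁸)^(1/4).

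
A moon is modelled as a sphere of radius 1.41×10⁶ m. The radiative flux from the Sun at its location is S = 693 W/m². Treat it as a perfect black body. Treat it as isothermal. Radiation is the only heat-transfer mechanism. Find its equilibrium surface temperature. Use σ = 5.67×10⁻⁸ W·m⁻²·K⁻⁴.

At equilibrium, absorbed power = emitted power.
Absorbing cross-section = πr² = 6.246×10¹² m²; emitting surface = 4πr² = 2.498×10¹³ m² (ratio 4).
S·A_cross = εσ·A_surf·T⁴  ⇒  T⁴ = S/(4σ).
T⁴ = 1.00·693/(4·5.67×10⁻⁸) = 3.056×10⁹ K⁴.
T = (3.056×10⁹)^(1/4).

T ≈ 235 K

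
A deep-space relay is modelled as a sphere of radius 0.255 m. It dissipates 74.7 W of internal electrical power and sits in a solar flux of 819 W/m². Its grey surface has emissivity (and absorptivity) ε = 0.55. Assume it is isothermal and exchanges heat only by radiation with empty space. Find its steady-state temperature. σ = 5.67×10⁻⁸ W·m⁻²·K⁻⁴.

At steady state, absorbed solar power + internal power = radiated power.
Absorbed: α·S·A_cross = 0.55·819·0.2043 = 92.02 W (cross-section πr²).
Total input = 92.02 + 74.7 = 166.7 W.
Radiated: εσ·A_surf·T⁴ with A_surf = 4πr² = 0.8171 m².
T⁴ = 166.7/(0.55·5.67×10⁻⁸·0.8171) = 6.543×10⁹ K⁴.

T ≈ 284 K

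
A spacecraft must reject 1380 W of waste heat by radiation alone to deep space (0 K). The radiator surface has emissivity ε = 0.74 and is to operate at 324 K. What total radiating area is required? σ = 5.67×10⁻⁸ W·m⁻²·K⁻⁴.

A ≈ 2.98 m²

P = εσA T⁴ ⇒ A = P/(εσT⁴).
T⁴ = 1.102×10¹⁰ K⁴.
A = 1380/(0.74 × 5.67×10⁻⁸ × 1.102×10¹⁰).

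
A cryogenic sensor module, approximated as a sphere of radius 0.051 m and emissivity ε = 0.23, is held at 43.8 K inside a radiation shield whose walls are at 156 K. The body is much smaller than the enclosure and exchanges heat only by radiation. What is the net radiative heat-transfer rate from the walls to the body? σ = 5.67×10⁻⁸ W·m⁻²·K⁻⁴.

P_net ≈ 0.251 W

For a small grey body in a large enclosure: P_net = εσA(T_body⁴ − T_wall⁴).
A = 4πr² = 0.03269 m²; T_body⁴ − T_wall⁴ = 3.680×10⁶ − 5.922×10⁸ = -5.886×10⁸ K⁴.
|P_net| = 0.23·5.67×10⁻⁸·0.03269·5.886×10⁸.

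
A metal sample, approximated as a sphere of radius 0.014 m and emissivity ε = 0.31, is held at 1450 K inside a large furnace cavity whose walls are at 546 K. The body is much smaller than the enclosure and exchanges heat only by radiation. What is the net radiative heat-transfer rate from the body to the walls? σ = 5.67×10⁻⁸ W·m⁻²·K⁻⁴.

P_net ≈ 188 W

For a small grey body in a large enclosure: P_net = εσA(T_body⁴ − T_wall⁴).
A = 4πr² = 0.002463 m²; T_body⁴ − T_wall⁴ = 4.421×10¹² − 8.887×10¹⁰ = 4.332×10¹² K⁴.
|P_net| = 0.31·5.67×10⁻⁸·0.002463·4.332×10¹².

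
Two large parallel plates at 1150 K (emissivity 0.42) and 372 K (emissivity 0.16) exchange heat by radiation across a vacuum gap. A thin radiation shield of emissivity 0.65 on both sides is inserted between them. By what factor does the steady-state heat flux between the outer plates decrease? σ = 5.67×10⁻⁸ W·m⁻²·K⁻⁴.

Without shield: q₀ = σΔ(T⁴)/(1/ε₁+1/ε₂−1) with denominator 7.631.
With shield the two gaps are in series; the resistances add: (1/ε₁+1/ε_s−1)+(1/ε_s+1/ε₂−1) = 2.919+6.788 = 9.708.
Heat-flux ratio q₀/q = 9.708/7.631.

factor ≈ 1.27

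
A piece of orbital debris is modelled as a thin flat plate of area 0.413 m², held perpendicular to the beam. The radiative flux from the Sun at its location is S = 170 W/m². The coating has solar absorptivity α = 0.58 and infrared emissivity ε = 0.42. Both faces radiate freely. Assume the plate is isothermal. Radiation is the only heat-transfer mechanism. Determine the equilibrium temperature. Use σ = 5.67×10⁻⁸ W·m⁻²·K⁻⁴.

At equilibrium, absorbed power = emitted power.
Absorbing cross-section = A = 0.4130 m²; emitting surface = 2A = 0.8260 m² (ratio 2).
αS·A_cross = εσ·A_surf·T⁴  ⇒  T⁴ = αS/(ε·2σ).
T⁴ = 0.580·170/(0.42·2·5.67×10⁻⁸) = 2.070×10⁹ K⁴.
T = (2.070×10⁹)^(1/4).

T ≈ 213 K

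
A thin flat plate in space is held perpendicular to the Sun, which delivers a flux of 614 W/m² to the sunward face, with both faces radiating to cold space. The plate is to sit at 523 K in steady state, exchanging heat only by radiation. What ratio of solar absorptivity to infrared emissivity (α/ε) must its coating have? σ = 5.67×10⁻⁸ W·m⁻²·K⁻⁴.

Balance: αS·A = εσ·2A·T⁴ ⇒ α/ε = 2σT⁴/S.
α/ε = 2·5.67×10⁻⁸·(523)⁴/614 = 2·5.67×10⁻⁸·7.482×10¹⁰/614.

α/ε ≈ 13.8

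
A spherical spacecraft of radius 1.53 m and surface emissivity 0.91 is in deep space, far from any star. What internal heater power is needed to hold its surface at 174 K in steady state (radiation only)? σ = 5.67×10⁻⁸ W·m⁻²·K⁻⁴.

P = εσ·4πr²·T⁴.
4πr² = 29.42 m²; T⁴ = 9.166×10⁸ K⁴.
P = 0.91·5.67×10⁻⁸·29.42·9.166×10⁸.

P ≈ 1390 W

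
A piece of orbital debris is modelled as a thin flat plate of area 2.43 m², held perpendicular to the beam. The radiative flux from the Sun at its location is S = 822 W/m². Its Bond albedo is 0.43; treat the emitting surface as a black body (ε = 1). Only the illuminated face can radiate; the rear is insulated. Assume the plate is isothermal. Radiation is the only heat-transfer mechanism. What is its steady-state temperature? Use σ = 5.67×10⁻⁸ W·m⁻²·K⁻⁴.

At equilibrium, absorbed power = emitted power.
Absorbing cross-section = A = 2.430 m²; emitting surface = A = 2.430 m² (ratio 1).
(1−a)S·A_cross = εσ·A_surf·T⁴  ⇒  T⁴ = (1−a)S/(1σ).
T⁴ = 0.570·822/(1·5.67×10⁻⁸) = 8.263×10⁹ K⁴.
T = (8.263×10⁹)^(1/4).

T ≈ 302 K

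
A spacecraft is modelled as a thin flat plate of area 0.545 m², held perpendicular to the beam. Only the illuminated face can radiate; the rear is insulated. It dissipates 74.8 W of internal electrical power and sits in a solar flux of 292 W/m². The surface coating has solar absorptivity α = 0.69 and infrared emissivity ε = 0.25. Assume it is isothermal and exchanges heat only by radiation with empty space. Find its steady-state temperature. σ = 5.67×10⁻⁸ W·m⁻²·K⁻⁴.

T ≈ 393 K

At steady state, absorbed solar power + internal power = radiated power.
Absorbed: α·S·A_cross = 0.69·292·0.5450 = 109.8 W (cross-section A).
Total input = 109.8 + 74.8 = 184.6 W.
Radiated: εσ·A_surf·T⁴ with A_surf = A = 0.5450 m².
T⁴ = 184.6/(0.25·5.67×10⁻⁸·0.5450) = 2.390×10¹⁰ K⁴.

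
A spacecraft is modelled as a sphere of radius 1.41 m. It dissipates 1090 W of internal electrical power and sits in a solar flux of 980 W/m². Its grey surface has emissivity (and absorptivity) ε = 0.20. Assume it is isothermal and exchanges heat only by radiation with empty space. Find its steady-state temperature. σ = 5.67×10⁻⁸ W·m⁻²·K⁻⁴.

At steady state, absorbed solar power + internal power = radiated power.
Absorbed: α·S·A_cross = 0.20·980·6.246 = 1224 W (cross-section πr²).
Total input = 1224 + 1090 = 2314 W.
Radiated: εσ·A_surf·T⁴ with A_surf = 4πr² = 24.98 m².
T⁴ = 2314/(0.20·5.67×10⁻⁸·24.98) = 8.168×10⁹ K⁴.

T ≈ 301 K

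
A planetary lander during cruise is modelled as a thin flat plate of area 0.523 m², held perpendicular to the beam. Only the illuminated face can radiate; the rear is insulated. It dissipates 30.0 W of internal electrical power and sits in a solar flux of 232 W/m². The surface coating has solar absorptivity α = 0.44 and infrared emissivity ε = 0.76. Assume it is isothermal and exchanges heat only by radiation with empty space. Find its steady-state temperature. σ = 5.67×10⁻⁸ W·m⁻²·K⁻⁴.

At steady state, absorbed solar power + internal power = radiated power.
Absorbed: α·S·A_cross = 0.44·232·0.5230 = 53.39 W (cross-section A).
Total input = 53.39 + 30.0 = 83.39 W.
Radiated: εσ·A_surf·T⁴ with A_surf = A = 0.5230 m².
T⁴ = 83.39/(0.76·5.67×10⁻⁸·0.5230) = 3.700×10⁹ K⁴.

T ≈ 247 K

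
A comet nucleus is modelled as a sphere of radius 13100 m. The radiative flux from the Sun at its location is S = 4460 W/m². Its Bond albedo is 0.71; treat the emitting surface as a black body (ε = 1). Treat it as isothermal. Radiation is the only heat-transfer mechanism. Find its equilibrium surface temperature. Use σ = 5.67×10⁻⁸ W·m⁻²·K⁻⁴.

T ≈ 275 K

At equilibrium, absorbed power = emitted power.
Absorbing cross-section = πr² = 5.391×10⁸ m²; emitting surface = 4πr² = 2.157×10⁹ m² (ratio 4).
(1−a)S·A_cross = εσ·A_surf·T⁴  ⇒  T⁴ = (1−a)S/(4σ).
T⁴ = 0.290·4460/(4·5.67×10⁻⁸) = 5.703×10⁹ K⁴.
T = (5.703×10⁹)^(1/4).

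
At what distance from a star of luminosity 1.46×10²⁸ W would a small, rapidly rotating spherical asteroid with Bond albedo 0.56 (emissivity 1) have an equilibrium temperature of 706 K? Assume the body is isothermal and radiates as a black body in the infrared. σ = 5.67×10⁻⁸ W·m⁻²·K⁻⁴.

d ≈ 9.53×10¹⁰ m

For an isothermal black-emitting sphere, (1−a)S·πr² = σ·4πr²·T⁴ ⇒ S = 4σT⁴/(1−a).
S = 4·5.67×10⁻⁸·(706)⁴/0.440 = 1.281×10⁵ W/m².
Flux falls as S = L/(4πd²), so d = √(L/(4πS)) = √(1.46×10²⁸/(4π·1.281×10⁵)).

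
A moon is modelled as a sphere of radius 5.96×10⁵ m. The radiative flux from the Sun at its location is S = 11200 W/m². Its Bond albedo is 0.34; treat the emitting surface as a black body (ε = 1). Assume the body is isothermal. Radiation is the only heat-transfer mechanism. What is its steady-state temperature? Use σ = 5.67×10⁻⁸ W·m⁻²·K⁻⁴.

At equilibrium, absorbed power = emitted power.
Absorbing cross-section = πr² = 1.116×10¹² m²; emitting surface = 4πr² = 4.464×10¹² m² (ratio 4).
(1−a)S·A_cross = εσ·A_surf·T⁴  ⇒  T⁴ = (1−a)S/(4σ).
T⁴ = 0.660·11200/(4·5.67×10⁻⁸) = 3.259×10¹⁰ K⁴.
T = (3.259×10¹⁰)^(1/4).

T ≈ 425 K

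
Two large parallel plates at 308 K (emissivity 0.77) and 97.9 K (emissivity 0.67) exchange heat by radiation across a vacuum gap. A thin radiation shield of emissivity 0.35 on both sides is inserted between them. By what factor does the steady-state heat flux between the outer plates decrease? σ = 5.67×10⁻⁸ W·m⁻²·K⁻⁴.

factor ≈ 3.63

Without shield: q₀ = σΔ(T⁴)/(1/ε₁+1/ε₂−1) with denominator 1.791.
With shield the two gaps are in series; the resistances add: (1/ε₁+1/ε_s−1)+(1/ε_s+1/ε₂−1) = 3.156+3.350 = 6.506.
Heat-flux ratio q₀/q = 6.506/1.791.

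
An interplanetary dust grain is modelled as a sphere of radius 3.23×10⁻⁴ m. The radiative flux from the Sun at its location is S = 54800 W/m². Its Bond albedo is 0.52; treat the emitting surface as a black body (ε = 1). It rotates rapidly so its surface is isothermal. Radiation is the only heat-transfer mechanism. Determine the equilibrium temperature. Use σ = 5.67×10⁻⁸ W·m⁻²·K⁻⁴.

At equilibrium, absorbed power = emitted power.
Absorbing cross-section = πr² = 3.278×10⁻⁷ m²; emitting surface = 4πr² = 1.311×10⁻⁶ m² (ratio 4).
(1−a)S·A_cross = εσ·A_surf·T⁴  ⇒  T⁴ = (1−a)S/(4σ).
T⁴ = 0.480·54800/(4·5.67×10⁻⁸) = 1.160×10¹¹ K⁴.
T = (1.160×10¹¹)^(1/4).

T ≈ 584 K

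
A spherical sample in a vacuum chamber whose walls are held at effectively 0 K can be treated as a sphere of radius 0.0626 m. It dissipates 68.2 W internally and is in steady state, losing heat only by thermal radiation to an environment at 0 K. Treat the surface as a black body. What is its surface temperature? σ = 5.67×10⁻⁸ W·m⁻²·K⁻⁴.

Steady state: internal power = radiated power, P = εσA T⁴.
Radiating area A = 4πr² = 0.04924 m².
T⁴ = P/(εσA) = 68.2/(1.0·5.67×10⁻⁸·0.04924) = 2.443×10¹⁰ K⁴.
T = (2.443×10¹⁰)^(1/4).

T ≈ 395 K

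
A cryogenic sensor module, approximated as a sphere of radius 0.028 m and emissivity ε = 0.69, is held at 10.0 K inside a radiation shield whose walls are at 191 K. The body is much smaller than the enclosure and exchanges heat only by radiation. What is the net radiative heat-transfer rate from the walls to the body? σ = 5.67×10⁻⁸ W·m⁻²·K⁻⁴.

For a small grey body in a large enclosure: P_net = εσA(T_body⁴ − T_wall⁴).
A = 4πr² = 0.009852 m²; T_body⁴ − T_wall⁴ = 10000 − 1.331×10⁹ = -1.331×10⁹ K⁴.
|P_net| = 0.69·5.67×10⁻⁸·0.009852·1.331×10⁹.

P_net ≈ 0.513 W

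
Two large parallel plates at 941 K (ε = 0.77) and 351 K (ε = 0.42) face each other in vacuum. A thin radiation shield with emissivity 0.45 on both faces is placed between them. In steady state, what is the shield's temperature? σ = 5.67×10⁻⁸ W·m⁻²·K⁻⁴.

T_s ≈ 827 K

In steady state the net flux on the hot side equals that on the cold side.
σ(T₁⁴−T_s⁴)/D₁ = σ(T_s⁴−T₂⁴)/D₂, with D₁ = 1/ε₁+1/ε_s−1 = 2.521, D₂ = 1/ε_s+1/ε₂−1 = 3.603.
Solve for T_s⁴: T_s⁴ = (D₂·T₁⁴ + D₁·T₂⁴)/(D₁+D₂) = 4.676×10¹¹ K⁴.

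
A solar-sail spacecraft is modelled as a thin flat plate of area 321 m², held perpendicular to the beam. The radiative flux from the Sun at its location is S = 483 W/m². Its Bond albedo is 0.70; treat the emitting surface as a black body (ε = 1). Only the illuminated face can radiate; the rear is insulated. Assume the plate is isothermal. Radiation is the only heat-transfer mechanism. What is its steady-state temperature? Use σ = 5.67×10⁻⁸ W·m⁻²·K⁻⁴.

T ≈ 225 K

At equilibrium, absorbed power = emitted power.
Absorbing cross-section = A = 321.0 m²; emitting surface = A = 321.0 m² (ratio 1).
(1−a)S·A_cross = εσ·A_surf·T⁴  ⇒  T⁴ = (1−a)S/(1σ).
T⁴ = 0.300·483/(1·5.67×10⁻⁸) = 2.556×10⁹ K⁴.
T = (2.556×10⁹)^(1/4).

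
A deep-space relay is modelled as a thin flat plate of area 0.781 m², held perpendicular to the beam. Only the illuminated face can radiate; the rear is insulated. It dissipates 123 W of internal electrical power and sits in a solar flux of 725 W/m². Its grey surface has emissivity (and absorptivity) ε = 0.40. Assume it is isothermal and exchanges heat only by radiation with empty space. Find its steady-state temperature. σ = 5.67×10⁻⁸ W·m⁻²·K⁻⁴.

At steady state, absorbed solar power + internal power = radiated power.
Absorbed: α·S·A_cross = 0.40·725·0.7810 = 226.5 W (cross-section A).
Total input = 226.5 + 123 = 349.5 W.
Radiated: εσ·A_surf·T⁴ with A_surf = A = 0.7810 m².
T⁴ = 349.5/(0.40·5.67×10⁻⁸·0.7810) = 1.973×10¹⁰ K⁴.

T ≈ 375 K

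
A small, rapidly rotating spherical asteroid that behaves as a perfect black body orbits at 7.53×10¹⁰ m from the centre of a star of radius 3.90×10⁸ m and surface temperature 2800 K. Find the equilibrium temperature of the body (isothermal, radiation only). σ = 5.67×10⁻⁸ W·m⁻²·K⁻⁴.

The star's surface emits σT_*⁴; at distance d the flux is S = σT_*⁴(R_*/d)².
S = 5.67×10⁻⁸·(2800)⁴·(3.90×10⁸/7.53×10¹⁰)² = 93.49 W/m².
For an isothermal sphere T⁴ = (1−a)S/(4σ) = 4.122×10⁸ K⁴.

T ≈ 142 K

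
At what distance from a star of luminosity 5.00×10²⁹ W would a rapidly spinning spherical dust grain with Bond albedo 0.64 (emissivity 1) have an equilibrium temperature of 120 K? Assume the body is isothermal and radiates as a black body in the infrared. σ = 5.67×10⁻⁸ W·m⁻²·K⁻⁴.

d ≈ 1.75×10¹³ m

For an isothermal black-emitting sphere, (1−a)S·πr² = σ·4πr²·T⁴ ⇒ S = 4σT⁴/(1−a).
S = 4·5.67×10⁻⁸·(120)⁴/0.360 = 130.6 W/m².
Flux falls as S = L/(4πd²), so d = √(L/(4πS)) = √(5.00×10²⁹/(4π·130.6)).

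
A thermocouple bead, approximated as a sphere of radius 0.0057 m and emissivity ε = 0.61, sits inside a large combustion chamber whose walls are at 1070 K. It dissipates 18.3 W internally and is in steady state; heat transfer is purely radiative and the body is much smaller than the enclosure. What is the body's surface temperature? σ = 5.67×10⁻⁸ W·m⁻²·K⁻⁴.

T ≈ 1270 K

For a small grey body in a large enclosure, net radiated power = εσA(T⁴ − T_w⁴).
Steady state: P = εσA(T⁴ − T_w⁴) with A = 4πr² = 4.083×10⁻⁴ m².
T⁴ = P/(εσA) + T_w⁴ = 18.3/(0.61·5.67×10⁻⁸·4.083×10⁻⁴) + (1070)⁴
    = 1.296×10¹² + 1.311×10¹² = 2.607×10¹² K⁴.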